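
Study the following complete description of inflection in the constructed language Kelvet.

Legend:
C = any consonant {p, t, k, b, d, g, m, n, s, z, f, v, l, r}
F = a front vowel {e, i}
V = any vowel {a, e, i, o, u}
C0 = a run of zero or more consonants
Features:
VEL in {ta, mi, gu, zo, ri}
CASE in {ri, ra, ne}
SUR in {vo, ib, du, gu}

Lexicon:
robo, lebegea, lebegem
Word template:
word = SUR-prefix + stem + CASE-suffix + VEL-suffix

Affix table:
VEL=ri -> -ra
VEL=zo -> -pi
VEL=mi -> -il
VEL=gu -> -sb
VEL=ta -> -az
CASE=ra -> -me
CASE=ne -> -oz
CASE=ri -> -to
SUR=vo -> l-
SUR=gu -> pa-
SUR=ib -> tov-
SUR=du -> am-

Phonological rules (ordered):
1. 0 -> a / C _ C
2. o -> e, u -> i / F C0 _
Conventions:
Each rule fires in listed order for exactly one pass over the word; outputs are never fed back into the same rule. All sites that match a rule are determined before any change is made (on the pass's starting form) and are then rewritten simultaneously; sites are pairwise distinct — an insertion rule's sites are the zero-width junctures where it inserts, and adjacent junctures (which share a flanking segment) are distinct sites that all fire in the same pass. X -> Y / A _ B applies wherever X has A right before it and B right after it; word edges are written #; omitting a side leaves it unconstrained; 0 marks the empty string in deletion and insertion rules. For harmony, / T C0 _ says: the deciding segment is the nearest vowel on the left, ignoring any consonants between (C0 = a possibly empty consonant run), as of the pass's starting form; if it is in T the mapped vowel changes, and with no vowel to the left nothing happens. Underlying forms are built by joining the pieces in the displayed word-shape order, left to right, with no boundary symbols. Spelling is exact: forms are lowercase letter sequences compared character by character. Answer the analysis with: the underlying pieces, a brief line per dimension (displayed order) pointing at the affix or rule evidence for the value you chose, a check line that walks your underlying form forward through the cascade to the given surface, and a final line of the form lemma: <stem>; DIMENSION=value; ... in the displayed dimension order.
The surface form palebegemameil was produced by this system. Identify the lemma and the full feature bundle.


underlying: pa-lebegem-me-il
VEL=mi - signalled by the affix -il
CASE=ra - signalled by the affix -me
SUR=gu - signalled by the affix pa-
check: palebegemmeil -> palebegemameil -> palebegemameil
lemma: lebegem; VEL=mi; CASE=ra; SUR=gu


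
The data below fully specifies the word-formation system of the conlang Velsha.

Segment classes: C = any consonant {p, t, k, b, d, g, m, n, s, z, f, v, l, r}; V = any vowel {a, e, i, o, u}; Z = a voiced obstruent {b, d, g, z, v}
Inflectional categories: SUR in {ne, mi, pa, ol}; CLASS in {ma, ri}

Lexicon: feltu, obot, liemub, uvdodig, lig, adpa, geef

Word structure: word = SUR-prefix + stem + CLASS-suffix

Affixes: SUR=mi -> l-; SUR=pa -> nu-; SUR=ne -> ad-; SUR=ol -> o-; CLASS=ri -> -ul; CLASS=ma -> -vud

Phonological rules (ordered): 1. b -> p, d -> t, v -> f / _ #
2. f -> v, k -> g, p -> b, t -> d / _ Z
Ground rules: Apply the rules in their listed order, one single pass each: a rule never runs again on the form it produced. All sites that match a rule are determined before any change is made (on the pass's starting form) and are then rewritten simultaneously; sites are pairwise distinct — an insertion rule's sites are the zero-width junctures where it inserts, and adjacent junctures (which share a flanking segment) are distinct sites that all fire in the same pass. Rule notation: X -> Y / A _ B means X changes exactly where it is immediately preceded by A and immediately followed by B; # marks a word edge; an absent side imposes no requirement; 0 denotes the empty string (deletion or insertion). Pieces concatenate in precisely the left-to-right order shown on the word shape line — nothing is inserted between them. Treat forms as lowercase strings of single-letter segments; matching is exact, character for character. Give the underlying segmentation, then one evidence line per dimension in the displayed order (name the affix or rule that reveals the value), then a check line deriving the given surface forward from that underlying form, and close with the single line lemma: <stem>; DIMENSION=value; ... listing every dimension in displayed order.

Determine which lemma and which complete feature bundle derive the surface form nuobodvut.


underlying: nu-obot-vud
SUR=pa - signalled by the affix nu-
CLASS=ma - signalled by the affix -vud
check: nuobotvud -> nuobotvut -> nuobodvut
lemma: obot; SUR=pa; CLASS=ma


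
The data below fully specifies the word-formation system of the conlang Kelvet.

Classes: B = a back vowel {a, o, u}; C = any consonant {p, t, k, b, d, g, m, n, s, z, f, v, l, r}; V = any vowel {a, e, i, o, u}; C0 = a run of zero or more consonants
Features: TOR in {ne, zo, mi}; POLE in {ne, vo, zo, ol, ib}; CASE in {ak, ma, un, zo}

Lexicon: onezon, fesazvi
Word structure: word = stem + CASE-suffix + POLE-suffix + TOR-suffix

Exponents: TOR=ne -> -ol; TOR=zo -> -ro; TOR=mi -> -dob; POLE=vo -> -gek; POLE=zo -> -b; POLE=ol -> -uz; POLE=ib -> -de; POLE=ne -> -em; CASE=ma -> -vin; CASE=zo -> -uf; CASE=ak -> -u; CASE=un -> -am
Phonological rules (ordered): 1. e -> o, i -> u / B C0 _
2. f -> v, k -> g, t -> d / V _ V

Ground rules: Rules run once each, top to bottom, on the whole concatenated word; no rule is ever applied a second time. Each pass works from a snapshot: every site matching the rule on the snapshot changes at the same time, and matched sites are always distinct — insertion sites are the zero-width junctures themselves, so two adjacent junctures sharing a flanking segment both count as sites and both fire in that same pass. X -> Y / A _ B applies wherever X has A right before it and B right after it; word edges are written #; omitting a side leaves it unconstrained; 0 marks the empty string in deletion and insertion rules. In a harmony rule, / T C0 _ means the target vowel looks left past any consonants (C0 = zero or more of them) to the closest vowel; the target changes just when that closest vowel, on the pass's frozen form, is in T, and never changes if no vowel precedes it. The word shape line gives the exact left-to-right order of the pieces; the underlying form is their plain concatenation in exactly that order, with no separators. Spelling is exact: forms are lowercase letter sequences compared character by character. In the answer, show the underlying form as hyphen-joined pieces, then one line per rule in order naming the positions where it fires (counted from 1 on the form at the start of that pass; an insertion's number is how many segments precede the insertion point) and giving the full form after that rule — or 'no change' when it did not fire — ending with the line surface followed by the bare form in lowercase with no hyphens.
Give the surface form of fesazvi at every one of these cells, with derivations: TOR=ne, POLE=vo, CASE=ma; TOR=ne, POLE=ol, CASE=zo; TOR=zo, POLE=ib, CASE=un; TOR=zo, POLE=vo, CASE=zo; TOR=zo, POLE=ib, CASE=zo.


cell TOR=ne, POLE=vo, CASE=ma:
underlying: fesazvi-vin-gek-ol
1. e -> o, i -> u / B C0 _: fires at position(s) 7: fesazvuvingekol
2. f -> v, k -> g, t -> d / V _ V: fires at position(s) 13: fesazvuvingegol
surface: fesazvuvingegol

cell TOR=ne, POLE=ol, CASE=zo:
underlying: fesazvi-uf-uz-ol
1. e -> o, i -> u / B C0 _: fires at position(s) 7: fesazvuufuzol
2. f -> v, k -> g, t -> d / V _ V: fires at position(s) 9: fesazvuuvuzol
surface: fesazvuuvuzol

cell TOR=zo, POLE=ib, CASE=un:
underlying: fesazvi-am-de-ro
1. e -> o, i -> u / B C0 _: fires at position(s) 7, 11: fesazvuamdoro
2. f -> v, k -> g, t -> d / V _ V: no change
surface: fesazvuamdoro

cell TOR=zo, POLE=vo, CASE=zo:
underlying: fesazvi-uf-gek-ro
1. e -> o, i -> u / B C0 _: fires at position(s) 7, 11: fesazvuufgokro
2. f -> v, k -> g, t -> d / V _ V: no change
surface: fesazvuufgokro

cell TOR=zo, POLE=ib, CASE=zo:
underlying: fesazvi-uf-de-ro
1. e -> o, i -> u / B C0 _: fires at position(s) 7, 11: fesazvuufdoro
2. f -> v, k -> g, t -> d / V _ V: no change
surface: fesazvuufdoro


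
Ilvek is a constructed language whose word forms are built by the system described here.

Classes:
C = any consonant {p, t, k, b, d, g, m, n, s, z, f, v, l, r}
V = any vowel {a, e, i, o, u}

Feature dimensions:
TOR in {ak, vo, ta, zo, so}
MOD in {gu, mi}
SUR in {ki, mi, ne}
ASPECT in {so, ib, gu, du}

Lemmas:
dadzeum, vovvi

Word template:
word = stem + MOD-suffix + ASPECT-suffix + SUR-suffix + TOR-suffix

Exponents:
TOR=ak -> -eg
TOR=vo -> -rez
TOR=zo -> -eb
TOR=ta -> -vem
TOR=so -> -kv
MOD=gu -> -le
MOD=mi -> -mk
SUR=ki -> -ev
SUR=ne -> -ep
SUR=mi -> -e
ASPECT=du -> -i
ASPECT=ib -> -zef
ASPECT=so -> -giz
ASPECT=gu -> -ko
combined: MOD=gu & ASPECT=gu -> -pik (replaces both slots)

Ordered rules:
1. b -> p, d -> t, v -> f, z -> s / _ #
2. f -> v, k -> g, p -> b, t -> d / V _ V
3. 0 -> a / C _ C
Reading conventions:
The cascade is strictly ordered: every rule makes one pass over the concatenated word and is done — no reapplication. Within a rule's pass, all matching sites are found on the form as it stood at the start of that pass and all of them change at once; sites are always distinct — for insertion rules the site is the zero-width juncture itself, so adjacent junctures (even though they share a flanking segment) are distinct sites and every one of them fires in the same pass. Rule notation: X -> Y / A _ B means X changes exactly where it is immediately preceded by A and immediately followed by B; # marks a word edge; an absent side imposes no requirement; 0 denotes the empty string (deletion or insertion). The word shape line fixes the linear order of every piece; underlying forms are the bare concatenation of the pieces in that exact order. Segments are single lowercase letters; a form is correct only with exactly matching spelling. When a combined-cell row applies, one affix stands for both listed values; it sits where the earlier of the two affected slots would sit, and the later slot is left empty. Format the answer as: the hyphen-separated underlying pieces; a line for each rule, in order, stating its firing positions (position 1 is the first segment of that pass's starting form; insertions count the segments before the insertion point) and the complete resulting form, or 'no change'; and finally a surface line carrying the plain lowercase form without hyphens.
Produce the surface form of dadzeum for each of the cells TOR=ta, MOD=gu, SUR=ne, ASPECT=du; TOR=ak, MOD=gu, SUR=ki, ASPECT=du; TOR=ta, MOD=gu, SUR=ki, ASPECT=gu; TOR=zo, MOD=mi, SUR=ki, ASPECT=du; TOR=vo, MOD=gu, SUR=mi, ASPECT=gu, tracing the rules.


cell TOR=ta, MOD=gu, SUR=ne, ASPECT=du:
underlying: dadzeum-le-i-ep-vem
1. b -> p, d -> t, v -> f, z -> s / _ #: no change
2. f -> v, k -> g, p -> b, t -> d / V _ V: no change
3. 0 -> a / C _ C: inserts after position(s) 3, 7, 12: dadazeumaleiepavem
surface: dadazeumaleiepavem

cell TOR=ak, MOD=gu, SUR=ki, ASPECT=du:
underlying: dadzeum-le-i-ev-eg
1. b -> p, d -> t, v -> f, z -> s / _ #: no change
2. f -> v, k -> g, p -> b, t -> d / V _ V: no change
3. 0 -> a / C _ C: inserts after position(s) 3, 7: dadazeumaleieveg
surface: dadazeumaleieveg

cell TOR=ta, MOD=gu, SUR=ki, ASPECT=gu:
underlying: dadzeum-pik-ev-vem
1. b -> p, d -> t, v -> f, z -> s / _ #: no change
2. f -> v, k -> g, p -> b, t -> d / V _ V: fires at position(s) 10: dadzeumpigevvem
3. 0 -> a / C _ C: inserts after position(s) 3, 7, 12: dadazeumapigevavem
surface: dadazeumapigevavem

cell TOR=zo, MOD=mi, SUR=ki, ASPECT=du:
underlying: dadzeum-mk-i-ev-eb
1. b -> p, d -> t, v -> f, z -> s / _ #: fires at position(s) 14: dadzeummkievep
2. f -> v, k -> g, p -> b, t -> d / V _ V: no change
3. 0 -> a / C _ C: inserts after position(s) 3, 7, 8: dadazeumamakievep
surface: dadazeumamakievep

cell TOR=vo, MOD=gu, SUR=mi, ASPECT=gu:
underlying: dadzeum-pik-e-rez
1. b -> p, d -> t, v -> f, z -> s / _ #: fires at position(s) 14: dadzeumpikeres
2. f -> v, k -> g, p -> b, t -> d / V _ V: fires at position(s) 10: dadzeumpigeres
3. 0 -> a / C _ C: inserts after position(s) 3, 7: dadazeumapigeres
surface: dadazeumapigeres


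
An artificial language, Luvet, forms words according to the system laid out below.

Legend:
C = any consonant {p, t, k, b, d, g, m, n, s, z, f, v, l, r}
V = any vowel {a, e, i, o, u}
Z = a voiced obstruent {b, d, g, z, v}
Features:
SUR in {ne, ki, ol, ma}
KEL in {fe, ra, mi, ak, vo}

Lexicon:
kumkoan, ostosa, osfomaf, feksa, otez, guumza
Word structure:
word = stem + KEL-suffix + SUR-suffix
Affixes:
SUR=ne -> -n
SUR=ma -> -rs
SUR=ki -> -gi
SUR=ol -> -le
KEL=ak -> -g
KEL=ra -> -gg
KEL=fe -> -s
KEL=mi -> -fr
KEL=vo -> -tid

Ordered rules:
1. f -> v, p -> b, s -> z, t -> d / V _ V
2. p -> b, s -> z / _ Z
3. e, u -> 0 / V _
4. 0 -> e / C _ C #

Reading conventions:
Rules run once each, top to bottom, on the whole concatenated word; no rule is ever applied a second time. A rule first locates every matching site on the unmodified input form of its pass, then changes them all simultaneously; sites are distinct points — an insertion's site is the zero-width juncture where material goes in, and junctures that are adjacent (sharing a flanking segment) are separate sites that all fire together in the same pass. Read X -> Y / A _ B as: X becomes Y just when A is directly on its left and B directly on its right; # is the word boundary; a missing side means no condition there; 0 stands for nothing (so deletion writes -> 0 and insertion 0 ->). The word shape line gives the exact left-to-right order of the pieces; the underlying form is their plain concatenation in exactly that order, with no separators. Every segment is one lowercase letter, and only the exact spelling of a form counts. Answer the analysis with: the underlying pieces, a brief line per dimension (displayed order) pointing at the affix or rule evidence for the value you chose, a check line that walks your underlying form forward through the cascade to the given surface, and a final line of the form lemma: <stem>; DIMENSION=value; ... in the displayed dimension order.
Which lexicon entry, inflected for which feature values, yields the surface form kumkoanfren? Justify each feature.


underlying: kumkoan-fr-n
SUR=ne - signalled by the affix -n
KEL=mi - signalled by the affix -fr
check: kumkoanfrn -> kumkoanfrn -> kumkoanfrn -> kumkoanfrn -> kumkoanfren
lemma: kumkoan; SUR=ne; KEL=mi


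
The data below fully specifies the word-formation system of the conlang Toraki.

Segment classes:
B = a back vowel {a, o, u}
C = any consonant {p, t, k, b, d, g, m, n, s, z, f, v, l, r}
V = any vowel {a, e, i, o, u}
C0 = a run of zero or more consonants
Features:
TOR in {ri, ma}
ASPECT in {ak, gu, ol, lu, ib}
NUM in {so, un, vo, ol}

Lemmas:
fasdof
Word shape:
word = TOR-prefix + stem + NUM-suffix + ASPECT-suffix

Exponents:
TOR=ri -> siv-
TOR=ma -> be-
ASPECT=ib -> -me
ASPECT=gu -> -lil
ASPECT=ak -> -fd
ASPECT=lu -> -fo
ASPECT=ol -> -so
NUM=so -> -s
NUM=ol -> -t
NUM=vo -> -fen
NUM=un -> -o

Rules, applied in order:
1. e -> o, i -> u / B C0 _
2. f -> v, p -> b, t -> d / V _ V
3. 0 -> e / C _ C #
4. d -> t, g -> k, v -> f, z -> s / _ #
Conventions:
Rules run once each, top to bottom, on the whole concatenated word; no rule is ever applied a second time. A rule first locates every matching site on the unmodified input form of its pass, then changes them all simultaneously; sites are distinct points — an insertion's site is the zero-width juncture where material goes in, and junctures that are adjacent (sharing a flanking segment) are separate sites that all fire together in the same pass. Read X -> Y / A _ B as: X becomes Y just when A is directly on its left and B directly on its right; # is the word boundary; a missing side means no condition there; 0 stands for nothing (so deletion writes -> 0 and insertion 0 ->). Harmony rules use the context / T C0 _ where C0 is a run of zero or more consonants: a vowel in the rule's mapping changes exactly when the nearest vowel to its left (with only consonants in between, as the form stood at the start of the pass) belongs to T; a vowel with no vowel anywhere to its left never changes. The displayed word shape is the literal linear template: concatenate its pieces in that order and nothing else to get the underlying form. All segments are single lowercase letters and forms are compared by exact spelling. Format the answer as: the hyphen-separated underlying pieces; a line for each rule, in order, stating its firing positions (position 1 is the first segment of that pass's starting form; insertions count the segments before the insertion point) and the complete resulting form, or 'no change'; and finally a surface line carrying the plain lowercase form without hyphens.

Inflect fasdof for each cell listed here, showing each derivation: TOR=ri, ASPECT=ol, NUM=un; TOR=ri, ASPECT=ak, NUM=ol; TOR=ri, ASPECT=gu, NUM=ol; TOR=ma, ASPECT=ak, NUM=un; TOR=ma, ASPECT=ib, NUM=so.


cell TOR=ri, ASPECT=ol, NUM=un:
underlying: siv-fasdof-o-so
1. e -> o, i -> u / B C0 _: no change
2. f -> v, p -> b, t -> d / V _ V: fires at position(s) 9: sivfasdovoso
3. 0 -> e / C _ C #: no change
4. d -> t, g -> k, v -> f, z -> s / _ #: no change
surface: sivfasdovoso

cell TOR=ri, ASPECT=ak, NUM=ol:
underlying: siv-fasdof-t-fd
1. e -> o, i -> u / B C0 _: no change
2. f -> v, p -> b, t -> d / V _ V: no change
3. 0 -> e / C _ C #: inserts after position(s) 11: sivfasdoftfed
4. d -> t, g -> k, v -> f, z -> s / _ #: fires at position(s) 13: sivfasdoftfet
surface: sivfasdoftfet

cell TOR=ri, ASPECT=gu, NUM=ol:
underlying: siv-fasdof-t-lil
1. e -> o, i -> u / B C0 _: fires at position(s) 12: sivfasdoftlul
2. f -> v, p -> b, t -> d / V _ V: no change
3. 0 -> e / C _ C #: no change
4. d -> t, g -> k, v -> f, z -> s / _ #: no change
surface: sivfasdoftlul

cell TOR=ma, ASPECT=ak, NUM=un:
underlying: be-fasdof-o-fd
1. e -> o, i -> u / B C0 _: no change
2. f -> v, p -> b, t -> d / V _ V: fires at position(s) 3, 8: bevasdovofd
3. 0 -> e / C _ C #: inserts after position(s) 10: bevasdovofed
4. d -> t, g -> k, v -> f, z -> s / _ #: fires at position(s) 12: bevasdovofet
surface: bevasdovofet

cell TOR=ma, ASPECT=ib, NUM=so:
underlying: be-fasdof-s-me
1. e -> o, i -> u / B C0 _: fires at position(s) 11: befasdofsmo
2. f -> v, p -> b, t -> d / V _ V: fires at position(s) 3: bevasdofsmo
3. 0 -> e / C _ C #: no change
4. d -> t, g -> k, v -> f, z -> s / _ #: no change
surface: bevasdofsmo


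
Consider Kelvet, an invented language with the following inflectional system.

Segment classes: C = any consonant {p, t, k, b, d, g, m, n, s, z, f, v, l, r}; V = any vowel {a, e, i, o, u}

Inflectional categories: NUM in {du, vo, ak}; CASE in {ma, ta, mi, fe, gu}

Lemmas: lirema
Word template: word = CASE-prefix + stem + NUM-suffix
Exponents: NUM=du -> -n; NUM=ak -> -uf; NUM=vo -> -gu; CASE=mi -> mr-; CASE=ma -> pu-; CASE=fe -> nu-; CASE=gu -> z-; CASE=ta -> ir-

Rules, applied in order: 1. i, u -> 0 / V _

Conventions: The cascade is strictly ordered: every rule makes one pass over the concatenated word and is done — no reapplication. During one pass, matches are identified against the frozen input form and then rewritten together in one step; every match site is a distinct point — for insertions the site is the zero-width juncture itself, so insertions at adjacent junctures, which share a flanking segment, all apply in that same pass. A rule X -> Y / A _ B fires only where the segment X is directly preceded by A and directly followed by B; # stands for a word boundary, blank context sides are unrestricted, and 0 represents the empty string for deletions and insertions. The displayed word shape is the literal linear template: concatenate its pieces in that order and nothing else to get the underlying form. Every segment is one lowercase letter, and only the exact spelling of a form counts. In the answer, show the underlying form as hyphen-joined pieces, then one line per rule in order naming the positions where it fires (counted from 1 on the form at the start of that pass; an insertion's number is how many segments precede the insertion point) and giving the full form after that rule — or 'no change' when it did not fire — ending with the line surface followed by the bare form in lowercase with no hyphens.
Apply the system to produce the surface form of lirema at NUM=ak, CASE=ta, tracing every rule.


underlying: ir-lirema-uf
1. i, u -> 0 / V _: fires at position(s) 9: irliremaf
surface: irliremaf


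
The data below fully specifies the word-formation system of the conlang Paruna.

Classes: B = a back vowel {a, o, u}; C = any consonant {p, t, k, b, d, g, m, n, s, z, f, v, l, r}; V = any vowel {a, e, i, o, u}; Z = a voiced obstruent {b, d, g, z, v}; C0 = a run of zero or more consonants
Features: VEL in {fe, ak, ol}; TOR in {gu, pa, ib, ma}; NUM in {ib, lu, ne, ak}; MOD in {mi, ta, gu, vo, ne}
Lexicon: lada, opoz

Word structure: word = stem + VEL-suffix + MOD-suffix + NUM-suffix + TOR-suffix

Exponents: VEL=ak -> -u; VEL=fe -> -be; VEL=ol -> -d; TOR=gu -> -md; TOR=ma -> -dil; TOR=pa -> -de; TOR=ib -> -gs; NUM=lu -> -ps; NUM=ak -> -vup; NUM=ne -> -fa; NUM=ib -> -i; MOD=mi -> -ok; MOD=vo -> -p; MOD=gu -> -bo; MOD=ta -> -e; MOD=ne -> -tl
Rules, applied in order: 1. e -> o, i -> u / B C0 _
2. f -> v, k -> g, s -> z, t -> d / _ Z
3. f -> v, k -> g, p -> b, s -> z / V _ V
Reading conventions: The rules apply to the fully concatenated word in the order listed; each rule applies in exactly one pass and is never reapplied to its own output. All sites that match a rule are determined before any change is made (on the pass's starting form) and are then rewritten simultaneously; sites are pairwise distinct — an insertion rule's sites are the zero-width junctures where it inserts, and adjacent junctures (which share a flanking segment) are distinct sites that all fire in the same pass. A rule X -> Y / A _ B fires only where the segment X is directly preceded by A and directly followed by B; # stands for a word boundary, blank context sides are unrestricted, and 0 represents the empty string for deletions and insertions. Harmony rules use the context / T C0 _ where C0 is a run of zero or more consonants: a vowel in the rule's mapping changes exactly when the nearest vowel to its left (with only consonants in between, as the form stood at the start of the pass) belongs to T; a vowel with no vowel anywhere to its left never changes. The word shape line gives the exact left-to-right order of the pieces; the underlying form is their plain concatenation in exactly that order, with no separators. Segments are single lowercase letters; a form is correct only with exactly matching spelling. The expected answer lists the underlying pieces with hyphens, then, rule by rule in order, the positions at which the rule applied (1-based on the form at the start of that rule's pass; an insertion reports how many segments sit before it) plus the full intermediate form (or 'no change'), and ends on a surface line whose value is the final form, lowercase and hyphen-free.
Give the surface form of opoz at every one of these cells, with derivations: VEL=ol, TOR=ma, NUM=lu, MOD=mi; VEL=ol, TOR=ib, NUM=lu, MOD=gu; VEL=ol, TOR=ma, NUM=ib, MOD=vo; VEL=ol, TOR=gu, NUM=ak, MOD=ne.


cell VEL=ol, TOR=ma, NUM=lu, MOD=mi:
underlying: opoz-d-ok-ps-dil
1. e -> o, i -> u / B C0 _: fires at position(s) 11: opozdokpsdul
2. f -> v, k -> g, s -> z, t -> d / _ Z: fires at position(s) 9: opozdokpzdul
3. f -> v, k -> g, p -> b, s -> z / V _ V: fires at position(s) 2: obozdokpzdul
surface: obozdokpzdul

cell VEL=ol, TOR=ib, NUM=lu, MOD=gu:
underlying: opoz-d-bo-ps-gs
1. e -> o, i -> u / B C0 _: no change
2. f -> v, k -> g, s -> z, t -> d / _ Z: fires at position(s) 9: opozdbopzgs
3. f -> v, k -> g, p -> b, s -> z / V _ V: fires at position(s) 2: obozdbopzgs
surface: obozdbopzgs

cell VEL=ol, TOR=ma, NUM=ib, MOD=vo:
underlying: opoz-d-p-i-dil
1. e -> o, i -> u / B C0 _: fires at position(s) 7: opozdpudil
2. f -> v, k -> g, s -> z, t -> d / _ Z: no change
3. f -> v, k -> g, p -> b, s -> z / V _ V: fires at position(s) 2: obozdpudil
surface: obozdpudil

cell VEL=ol, TOR=gu, NUM=ak, MOD=ne:
underlying: opoz-d-tl-vup-md
1. e -> o, i -> u / B C0 _: no change
2. f -> v, k -> g, s -> z, t -> d / _ Z: no change
3. f -> v, k -> g, p -> b, s -> z / V _ V: fires at position(s) 2: obozdtlvupmd
surface: obozdtlvupmd


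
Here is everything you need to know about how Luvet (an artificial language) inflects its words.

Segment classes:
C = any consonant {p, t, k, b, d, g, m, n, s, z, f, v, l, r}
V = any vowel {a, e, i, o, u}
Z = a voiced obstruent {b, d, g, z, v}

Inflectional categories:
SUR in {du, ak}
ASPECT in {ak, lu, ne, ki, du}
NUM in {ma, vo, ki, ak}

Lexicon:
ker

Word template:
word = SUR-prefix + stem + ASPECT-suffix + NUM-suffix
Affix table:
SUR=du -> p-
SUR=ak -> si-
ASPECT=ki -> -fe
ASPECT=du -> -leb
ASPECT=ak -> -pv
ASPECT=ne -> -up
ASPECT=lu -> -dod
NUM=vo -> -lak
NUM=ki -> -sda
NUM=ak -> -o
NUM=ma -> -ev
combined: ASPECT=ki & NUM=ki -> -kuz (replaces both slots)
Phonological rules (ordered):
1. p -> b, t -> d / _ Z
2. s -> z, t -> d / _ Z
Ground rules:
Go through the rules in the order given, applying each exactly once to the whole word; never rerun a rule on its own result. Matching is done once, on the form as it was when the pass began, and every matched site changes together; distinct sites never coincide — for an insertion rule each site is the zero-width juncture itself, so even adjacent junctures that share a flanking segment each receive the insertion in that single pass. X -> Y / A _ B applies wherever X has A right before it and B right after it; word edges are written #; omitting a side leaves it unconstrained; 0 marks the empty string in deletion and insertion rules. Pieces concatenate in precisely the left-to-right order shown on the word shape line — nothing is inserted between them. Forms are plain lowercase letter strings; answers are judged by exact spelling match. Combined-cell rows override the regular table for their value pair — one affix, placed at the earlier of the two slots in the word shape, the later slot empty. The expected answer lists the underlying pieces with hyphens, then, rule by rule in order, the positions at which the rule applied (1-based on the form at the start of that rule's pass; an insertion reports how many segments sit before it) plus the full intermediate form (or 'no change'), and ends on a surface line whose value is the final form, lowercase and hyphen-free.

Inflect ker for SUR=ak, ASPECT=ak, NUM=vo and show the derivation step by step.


underlying: si-ker-pv-lak
1. p -> b, t -> d / _ Z: fires at position(s) 6: sikerbvlak
2. s -> z, t -> d / _ Z: no change
surface: sikerbvlak


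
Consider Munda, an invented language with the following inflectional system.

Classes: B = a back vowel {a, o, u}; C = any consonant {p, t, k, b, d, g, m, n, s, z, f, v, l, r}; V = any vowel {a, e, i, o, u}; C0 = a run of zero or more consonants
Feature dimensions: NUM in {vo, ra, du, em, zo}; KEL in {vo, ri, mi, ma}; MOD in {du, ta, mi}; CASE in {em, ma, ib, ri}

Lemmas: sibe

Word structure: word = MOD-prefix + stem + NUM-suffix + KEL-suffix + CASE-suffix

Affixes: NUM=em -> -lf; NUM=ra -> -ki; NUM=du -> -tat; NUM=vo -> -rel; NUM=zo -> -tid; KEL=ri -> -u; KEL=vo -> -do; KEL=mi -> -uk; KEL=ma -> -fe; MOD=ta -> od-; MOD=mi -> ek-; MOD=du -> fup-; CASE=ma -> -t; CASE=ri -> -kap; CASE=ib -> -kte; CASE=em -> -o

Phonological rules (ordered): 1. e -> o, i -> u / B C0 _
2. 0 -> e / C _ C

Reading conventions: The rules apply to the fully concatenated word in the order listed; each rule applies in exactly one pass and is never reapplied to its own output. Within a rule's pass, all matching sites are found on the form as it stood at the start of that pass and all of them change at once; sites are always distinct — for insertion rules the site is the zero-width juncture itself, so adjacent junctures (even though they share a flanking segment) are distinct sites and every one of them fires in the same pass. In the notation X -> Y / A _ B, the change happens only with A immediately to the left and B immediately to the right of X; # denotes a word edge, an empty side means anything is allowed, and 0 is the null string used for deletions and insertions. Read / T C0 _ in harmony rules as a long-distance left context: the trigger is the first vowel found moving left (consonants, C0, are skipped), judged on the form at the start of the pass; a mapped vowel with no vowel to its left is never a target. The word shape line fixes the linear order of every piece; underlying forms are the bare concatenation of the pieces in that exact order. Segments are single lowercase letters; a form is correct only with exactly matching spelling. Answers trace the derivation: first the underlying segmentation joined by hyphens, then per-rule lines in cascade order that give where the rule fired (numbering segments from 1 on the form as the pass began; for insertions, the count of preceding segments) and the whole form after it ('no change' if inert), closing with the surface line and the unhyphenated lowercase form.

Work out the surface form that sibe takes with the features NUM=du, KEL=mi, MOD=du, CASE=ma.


underlying: fup-sibe-tat-uk-t
1. e -> o, i -> u / B C0 _: fires at position(s) 5: fupsubetatukt
2. 0 -> e / C _ C: inserts after position(s) 3, 12: fupesubetatuket
surface: fupesubetatuket


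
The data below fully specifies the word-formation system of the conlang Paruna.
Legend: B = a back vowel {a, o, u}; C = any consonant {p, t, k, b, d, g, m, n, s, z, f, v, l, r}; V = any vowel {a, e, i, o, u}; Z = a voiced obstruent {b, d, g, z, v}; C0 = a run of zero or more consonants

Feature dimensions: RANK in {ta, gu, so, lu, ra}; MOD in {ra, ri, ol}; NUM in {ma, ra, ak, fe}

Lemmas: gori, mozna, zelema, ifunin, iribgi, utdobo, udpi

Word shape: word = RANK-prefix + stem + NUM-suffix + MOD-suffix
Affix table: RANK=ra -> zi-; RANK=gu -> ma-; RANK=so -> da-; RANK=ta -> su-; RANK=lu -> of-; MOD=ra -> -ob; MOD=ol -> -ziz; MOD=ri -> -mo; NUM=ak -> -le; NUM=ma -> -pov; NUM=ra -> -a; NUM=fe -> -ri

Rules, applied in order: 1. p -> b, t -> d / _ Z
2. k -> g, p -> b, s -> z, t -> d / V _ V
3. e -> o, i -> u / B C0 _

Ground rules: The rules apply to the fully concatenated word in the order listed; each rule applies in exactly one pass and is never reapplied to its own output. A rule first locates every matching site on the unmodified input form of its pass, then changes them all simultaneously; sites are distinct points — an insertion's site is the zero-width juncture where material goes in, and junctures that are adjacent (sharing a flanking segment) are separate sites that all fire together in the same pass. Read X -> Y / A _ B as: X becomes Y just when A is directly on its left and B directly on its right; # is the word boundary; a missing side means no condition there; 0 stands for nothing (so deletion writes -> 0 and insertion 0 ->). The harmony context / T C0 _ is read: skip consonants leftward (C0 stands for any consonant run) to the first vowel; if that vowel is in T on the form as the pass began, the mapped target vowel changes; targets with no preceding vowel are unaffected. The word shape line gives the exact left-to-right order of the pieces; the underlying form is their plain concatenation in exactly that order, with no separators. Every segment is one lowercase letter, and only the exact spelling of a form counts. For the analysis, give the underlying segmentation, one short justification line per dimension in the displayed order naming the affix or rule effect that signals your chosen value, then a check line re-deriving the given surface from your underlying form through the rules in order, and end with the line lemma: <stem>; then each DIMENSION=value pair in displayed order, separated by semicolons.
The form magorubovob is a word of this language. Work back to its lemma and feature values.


underlying: ma-gori-pov-ob
RANK=gu - signalled by the affix ma-
MOD=ra - signalled by the affix -ob
NUM=ma - signalled by the affix -pov
check: magoripovob -> magoripovob -> magoribovob -> magorubovob
lemma: gori; RANK=gu; MOD=ra; NUM=ma


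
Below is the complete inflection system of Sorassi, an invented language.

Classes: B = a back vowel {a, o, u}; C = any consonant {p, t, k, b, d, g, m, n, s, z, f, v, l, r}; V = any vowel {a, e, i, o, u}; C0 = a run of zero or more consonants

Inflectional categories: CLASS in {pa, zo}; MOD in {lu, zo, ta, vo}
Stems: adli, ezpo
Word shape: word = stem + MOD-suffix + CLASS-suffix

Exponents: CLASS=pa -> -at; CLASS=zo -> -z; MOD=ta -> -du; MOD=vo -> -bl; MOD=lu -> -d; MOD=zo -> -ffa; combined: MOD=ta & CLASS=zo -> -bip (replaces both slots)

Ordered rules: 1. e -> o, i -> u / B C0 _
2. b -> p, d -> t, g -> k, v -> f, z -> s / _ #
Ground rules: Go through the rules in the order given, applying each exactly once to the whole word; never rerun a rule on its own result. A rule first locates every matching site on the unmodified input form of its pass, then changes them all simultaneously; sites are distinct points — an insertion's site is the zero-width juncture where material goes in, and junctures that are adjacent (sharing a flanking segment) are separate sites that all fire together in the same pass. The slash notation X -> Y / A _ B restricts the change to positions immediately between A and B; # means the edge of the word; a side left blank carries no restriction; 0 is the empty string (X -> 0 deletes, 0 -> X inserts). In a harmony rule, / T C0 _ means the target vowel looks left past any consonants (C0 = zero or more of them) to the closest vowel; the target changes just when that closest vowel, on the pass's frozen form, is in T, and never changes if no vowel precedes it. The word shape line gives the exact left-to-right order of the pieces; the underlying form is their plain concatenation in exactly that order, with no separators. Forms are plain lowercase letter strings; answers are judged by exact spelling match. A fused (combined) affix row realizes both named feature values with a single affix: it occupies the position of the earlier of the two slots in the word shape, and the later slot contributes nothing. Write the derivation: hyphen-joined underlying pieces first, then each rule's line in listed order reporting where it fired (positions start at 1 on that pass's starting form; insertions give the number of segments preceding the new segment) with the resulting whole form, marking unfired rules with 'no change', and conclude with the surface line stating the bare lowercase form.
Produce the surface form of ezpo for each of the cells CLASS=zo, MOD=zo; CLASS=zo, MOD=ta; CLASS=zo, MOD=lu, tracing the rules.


cell CLASS=zo, MOD=zo:
underlying: ezpo-ffa-z
1. e -> o, i -> u / B C0 _: no change
2. b -> p, d -> t, g -> k, v -> f, z -> s / _ #: fires at position(s) 8: ezpoffas
surface: ezpoffas

cell CLASS=zo, MOD=ta:
underlying: ezpo-bip
1. e -> o, i -> u / B C0 _: fires at position(s) 6: ezpobup
2. b -> p, d -> t, g -> k, v -> f, z -> s / _ #: no change
surface: ezpobup

cell CLASS=zo, MOD=lu:
underlying: ezpo-d-z
1. e -> o, i -> u / B C0 _: no change
2. b -> p, d -> t, g -> k, v -> f, z -> s / _ #: fires at position(s) 6: ezpods
surface: ezpods


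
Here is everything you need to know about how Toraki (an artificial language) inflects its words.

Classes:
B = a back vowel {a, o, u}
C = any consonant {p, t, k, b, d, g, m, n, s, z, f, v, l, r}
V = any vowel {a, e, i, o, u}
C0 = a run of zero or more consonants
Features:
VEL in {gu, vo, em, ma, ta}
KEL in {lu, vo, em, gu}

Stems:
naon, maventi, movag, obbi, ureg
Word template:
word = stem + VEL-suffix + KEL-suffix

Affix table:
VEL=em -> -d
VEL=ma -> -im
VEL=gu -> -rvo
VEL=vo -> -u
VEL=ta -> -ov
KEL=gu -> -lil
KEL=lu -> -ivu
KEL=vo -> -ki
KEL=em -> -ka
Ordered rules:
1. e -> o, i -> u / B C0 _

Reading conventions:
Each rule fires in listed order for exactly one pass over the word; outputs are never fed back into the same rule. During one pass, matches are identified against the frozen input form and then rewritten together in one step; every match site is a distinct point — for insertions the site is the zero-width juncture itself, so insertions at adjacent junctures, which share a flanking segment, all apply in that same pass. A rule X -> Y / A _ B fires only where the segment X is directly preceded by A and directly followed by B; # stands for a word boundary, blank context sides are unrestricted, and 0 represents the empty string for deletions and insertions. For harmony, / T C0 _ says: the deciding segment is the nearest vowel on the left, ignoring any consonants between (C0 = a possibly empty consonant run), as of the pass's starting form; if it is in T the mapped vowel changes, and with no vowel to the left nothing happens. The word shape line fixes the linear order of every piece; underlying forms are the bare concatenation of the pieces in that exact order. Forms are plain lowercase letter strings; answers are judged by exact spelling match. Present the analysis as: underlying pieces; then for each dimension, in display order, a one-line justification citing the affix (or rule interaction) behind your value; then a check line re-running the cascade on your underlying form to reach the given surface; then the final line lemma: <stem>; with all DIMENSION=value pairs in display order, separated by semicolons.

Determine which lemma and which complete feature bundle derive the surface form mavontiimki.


underlying: maventi-im-ki
VEL=ma - signalled by the affix -im
KEL=vo - signalled by the affix -ki
check: maventiimki -> mavontiimki
lemma: maventi; VEL=ma; KEL=vo


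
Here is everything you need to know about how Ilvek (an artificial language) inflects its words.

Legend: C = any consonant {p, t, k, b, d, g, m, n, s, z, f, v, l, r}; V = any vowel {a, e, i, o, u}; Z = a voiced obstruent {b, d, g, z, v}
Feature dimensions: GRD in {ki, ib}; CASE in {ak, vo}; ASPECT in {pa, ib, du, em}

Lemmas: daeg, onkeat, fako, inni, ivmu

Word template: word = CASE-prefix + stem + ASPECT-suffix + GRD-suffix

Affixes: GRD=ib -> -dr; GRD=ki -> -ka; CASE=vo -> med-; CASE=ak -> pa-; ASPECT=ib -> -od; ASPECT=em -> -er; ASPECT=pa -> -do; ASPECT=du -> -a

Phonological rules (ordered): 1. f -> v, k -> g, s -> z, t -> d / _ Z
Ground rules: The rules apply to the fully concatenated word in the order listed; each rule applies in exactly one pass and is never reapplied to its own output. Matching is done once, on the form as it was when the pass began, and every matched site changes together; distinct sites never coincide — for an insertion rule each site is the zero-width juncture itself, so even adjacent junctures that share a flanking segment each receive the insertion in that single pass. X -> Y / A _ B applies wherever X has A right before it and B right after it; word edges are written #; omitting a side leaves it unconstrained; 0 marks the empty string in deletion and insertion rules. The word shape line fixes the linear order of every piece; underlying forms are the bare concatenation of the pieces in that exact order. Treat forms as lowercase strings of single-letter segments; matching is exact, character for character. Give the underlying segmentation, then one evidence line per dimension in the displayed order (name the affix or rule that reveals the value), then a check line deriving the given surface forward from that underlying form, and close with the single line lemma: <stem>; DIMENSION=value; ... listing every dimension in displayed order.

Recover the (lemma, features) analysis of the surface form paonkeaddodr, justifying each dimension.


underlying: pa-onkeat-do-dr
GRD=ib - signalled by the affix -dr
CASE=ak - signalled by the affix pa-
ASPECT=pa - signalled by the affix -do
check: paonkeatdodr -> paonkeaddodr
lemma: onkeat; GRD=ib; CASE=ak; ASPECT=pa


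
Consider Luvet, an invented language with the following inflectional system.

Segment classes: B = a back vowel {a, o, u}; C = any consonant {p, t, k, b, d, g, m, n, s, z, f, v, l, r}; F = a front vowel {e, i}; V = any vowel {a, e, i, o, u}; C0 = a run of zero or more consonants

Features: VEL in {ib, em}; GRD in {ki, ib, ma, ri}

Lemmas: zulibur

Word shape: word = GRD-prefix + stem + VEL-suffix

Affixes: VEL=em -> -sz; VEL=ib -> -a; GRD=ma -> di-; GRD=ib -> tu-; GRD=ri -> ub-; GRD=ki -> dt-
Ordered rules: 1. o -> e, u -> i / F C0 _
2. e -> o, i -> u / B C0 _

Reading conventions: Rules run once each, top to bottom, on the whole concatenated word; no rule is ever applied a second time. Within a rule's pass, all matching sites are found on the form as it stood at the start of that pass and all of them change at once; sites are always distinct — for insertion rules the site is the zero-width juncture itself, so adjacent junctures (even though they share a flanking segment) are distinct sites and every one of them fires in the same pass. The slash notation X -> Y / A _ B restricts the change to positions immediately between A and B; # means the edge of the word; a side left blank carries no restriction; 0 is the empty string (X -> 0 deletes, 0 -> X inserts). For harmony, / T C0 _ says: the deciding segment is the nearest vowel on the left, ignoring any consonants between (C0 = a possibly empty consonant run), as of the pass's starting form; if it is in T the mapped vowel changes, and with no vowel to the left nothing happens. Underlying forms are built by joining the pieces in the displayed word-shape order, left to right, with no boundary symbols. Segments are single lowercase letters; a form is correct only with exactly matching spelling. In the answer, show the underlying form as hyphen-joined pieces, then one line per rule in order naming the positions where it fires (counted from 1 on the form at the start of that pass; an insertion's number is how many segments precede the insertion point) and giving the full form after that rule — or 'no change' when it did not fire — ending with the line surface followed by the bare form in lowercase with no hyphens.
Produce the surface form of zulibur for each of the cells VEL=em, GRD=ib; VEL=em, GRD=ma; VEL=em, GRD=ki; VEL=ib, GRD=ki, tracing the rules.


cell VEL=em, GRD=ib:
underlying: tu-zulibur-sz
1. o -> e, u -> i / F C0 _: fires at position(s) 8: tuzulibirsz
2. e -> o, i -> u / B C0 _: fires at position(s) 6: tuzulubirsz
surface: tuzulubirsz

cell VEL=em, GRD=ma:
underlying: di-zulibur-sz
1. o -> e, u -> i / F C0 _: fires at position(s) 4, 8: dizilibirsz
2. e -> o, i -> u / B C0 _: no change
surface: dizilibirsz

cell VEL=em, GRD=ki:
underlying: dt-zulibur-sz
1. o -> e, u -> i / F C0 _: fires at position(s) 8: dtzulibirsz
2. e -> o, i -> u / B C0 _: fires at position(s) 6: dtzulubirsz
surface: dtzulubirsz

cell VEL=ib, GRD=ki:
underlying: dt-zulibur-a
1. o -> e, u -> i / F C0 _: fires at position(s) 8: dtzulibira
2. e -> o, i -> u / B C0 _: fires at position(s) 6: dtzulubira
surface: dtzulubira
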